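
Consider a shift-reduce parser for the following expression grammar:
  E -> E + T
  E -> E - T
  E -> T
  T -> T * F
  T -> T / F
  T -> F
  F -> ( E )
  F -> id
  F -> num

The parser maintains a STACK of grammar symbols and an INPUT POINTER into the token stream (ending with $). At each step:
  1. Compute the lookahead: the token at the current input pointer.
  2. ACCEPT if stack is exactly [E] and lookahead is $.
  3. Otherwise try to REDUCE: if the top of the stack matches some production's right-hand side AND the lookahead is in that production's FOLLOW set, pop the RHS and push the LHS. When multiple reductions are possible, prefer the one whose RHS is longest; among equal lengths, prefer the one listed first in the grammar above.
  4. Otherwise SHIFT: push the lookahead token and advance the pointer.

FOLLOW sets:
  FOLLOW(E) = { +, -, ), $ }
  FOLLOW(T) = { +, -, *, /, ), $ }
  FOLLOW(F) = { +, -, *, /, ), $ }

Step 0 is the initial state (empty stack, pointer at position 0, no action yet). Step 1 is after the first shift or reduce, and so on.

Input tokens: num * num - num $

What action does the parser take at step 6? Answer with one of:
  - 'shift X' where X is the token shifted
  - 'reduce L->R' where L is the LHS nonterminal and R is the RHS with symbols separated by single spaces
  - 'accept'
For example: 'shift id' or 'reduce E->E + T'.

Step 1: shift num. Stack=[num] ptr=1 lookahead=* remaining=[* num - num $]
Step 2: reduce F->num. Stack=[F] ptr=1 lookahead=* remaining=[* num - num $]
Step 3: reduce T->F. Stack=[T] ptr=1 lookahead=* remaining=[* num - num $]
Step 4: shift *. Stack=[T *] ptr=2 lookahead=num remaining=[num - num $]
Step 5: shift num. Stack=[T * num] ptr=3 lookahead=- remaining=[- num $]
Step 6: reduce F->num. Stack=[T * F] ptr=3 lookahead=- remaining=[- num $]

Answer: reduce F->num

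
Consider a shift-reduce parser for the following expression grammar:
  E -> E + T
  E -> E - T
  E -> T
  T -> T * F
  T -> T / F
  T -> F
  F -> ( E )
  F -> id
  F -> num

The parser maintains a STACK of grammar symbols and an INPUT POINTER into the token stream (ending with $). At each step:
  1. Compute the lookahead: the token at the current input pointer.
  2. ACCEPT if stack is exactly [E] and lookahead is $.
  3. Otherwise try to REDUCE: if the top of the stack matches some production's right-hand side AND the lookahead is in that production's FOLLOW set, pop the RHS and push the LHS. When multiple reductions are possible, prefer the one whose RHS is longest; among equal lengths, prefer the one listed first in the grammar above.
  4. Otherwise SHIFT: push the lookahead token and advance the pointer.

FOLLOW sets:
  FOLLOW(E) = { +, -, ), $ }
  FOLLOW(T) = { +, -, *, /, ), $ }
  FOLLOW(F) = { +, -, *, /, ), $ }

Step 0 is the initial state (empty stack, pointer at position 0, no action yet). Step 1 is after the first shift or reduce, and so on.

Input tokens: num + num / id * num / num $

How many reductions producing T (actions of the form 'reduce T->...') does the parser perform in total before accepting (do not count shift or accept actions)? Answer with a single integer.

Step 1: shift num. Stack=[num] ptr=1 lookahead=+ remaining=[+ num / id * num / num $]
Step 2: reduce F->num. Stack=[F] ptr=1 lookahead=+ remaining=[+ num / id * num / num $]
Step 3: reduce T->F. Stack=[T] ptr=1 lookahead=+ remaining=[+ num / id * num / num $]
Step 4: reduce E->T. Stack=[E] ptr=1 lookahead=+ remaining=[+ num / id * num / num $]
Step 5: shift +. Stack=[E +] ptr=2 lookahead=num remaining=[num / id * num / num $]
Step 6: shift num. Stack=[E + num] ptr=3 lookahead=/ remaining=[/ id * num / num $]
Step 7: reduce F->num. Stack=[E + F] ptr=3 lookahead=/ remaining=[/ id * num / num $]
Step 8: reduce T->F. Stack=[E + T] ptr=3 lookahead=/ remaining=[/ id * num / num $]
Step 9: shift /. Stack=[E + T /] ptr=4 lookahead=id remaining=[id * num / num $]
Step 10: shift id. Stack=[E + T / id] ptr=5 lookahead=* remaining=[* num / num $]
Step 11: reduce F->id. Stack=[E + T / F] ptr=5 lookahead=* remaining=[* num / num $]
Step 12: reduce T->T / F. Stack=[E + T] ptr=5 lookahead=* remaining=[* num / num $]
Step 13: shift *. Stack=[E + T *] ptr=6 lookahead=num remaining=[num / num $]
Step 14: shift num. Stack=[E + T * num] ptr=7 lookahead=/ remaining=[/ num $]
Step 15: reduce F->num. Stack=[E + T * F] ptr=7 lookahead=/ remaining=[/ num $]
Step 16: reduce T->T * F. Stack=[E + T] ptr=7 lookahead=/ remaining=[/ num $]
Step 17: shift /. Stack=[E + T /] ptr=8 lookahead=num remaining=[num $]
Step 18: shift num. Stack=[E + T / num] ptr=9 lookahead=$ remaining=[$]
Step 19: reduce F->num. Stack=[E + T / F] ptr=9 lookahead=$ remaining=[$]
Step 20: reduce T->T / F. Stack=[E + T] ptr=9 lookahead=$ remaining=[$]
Step 21: reduce E->E + T. Stack=[E] ptr=9 lookahead=$ remaining=[$]
Step 22: accept. Stack=[E] ptr=9 lookahead=$ remaining=[$]

Answer: 5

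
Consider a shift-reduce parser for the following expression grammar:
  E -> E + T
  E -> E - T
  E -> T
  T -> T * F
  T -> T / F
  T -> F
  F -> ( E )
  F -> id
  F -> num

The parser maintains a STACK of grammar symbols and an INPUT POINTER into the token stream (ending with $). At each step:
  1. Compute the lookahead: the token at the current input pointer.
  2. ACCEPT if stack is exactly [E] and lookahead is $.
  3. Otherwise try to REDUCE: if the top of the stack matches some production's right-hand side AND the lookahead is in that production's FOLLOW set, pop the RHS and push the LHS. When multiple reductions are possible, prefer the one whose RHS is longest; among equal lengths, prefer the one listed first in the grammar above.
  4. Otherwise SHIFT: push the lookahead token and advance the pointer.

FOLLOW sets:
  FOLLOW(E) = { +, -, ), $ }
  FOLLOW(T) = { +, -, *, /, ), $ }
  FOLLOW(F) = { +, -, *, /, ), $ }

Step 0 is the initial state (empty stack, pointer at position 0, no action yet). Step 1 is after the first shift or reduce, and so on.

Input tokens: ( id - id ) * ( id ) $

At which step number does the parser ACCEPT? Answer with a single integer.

Step 1: shift (. Stack=[(] ptr=1 lookahead=id remaining=[id - id ) * ( id ) $]
Step 2: shift id. Stack=[( id] ptr=2 lookahead=- remaining=[- id ) * ( id ) $]
Step 3: reduce F->id. Stack=[( F] ptr=2 lookahead=- remaining=[- id ) * ( id ) $]
Step 4: reduce T->F. Stack=[( T] ptr=2 lookahead=- remaining=[- id ) * ( id ) $]
Step 5: reduce E->T. Stack=[( E] ptr=2 lookahead=- remaining=[- id ) * ( id ) $]
Step 6: shift -. Stack=[( E -] ptr=3 lookahead=id remaining=[id ) * ( id ) $]
Step 7: shift id. Stack=[( E - id] ptr=4 lookahead=) remaining=[) * ( id ) $]
Step 8: reduce F->id. Stack=[( E - F] ptr=4 lookahead=) remaining=[) * ( id ) $]
Step 9: reduce T->F. Stack=[( E - T] ptr=4 lookahead=) remaining=[) * ( id ) $]
Step 10: reduce E->E - T. Stack=[( E] ptr=4 lookahead=) remaining=[) * ( id ) $]
Step 11: shift ). Stack=[( E )] ptr=5 lookahead=* remaining=[* ( id ) $]
Step 12: reduce F->( E ). Stack=[F] ptr=5 lookahead=* remaining=[* ( id ) $]
Step 13: reduce T->F. Stack=[T] ptr=5 lookahead=* remaining=[* ( id ) $]
Step 14: shift *. Stack=[T *] ptr=6 lookahead=( remaining=[( id ) $]
Step 15: shift (. Stack=[T * (] ptr=7 lookahead=id remaining=[id ) $]
Step 16: shift id. Stack=[T * ( id] ptr=8 lookahead=) remaining=[) $]
Step 17: reduce F->id. Stack=[T * ( F] ptr=8 lookahead=) remaining=[) $]
Step 18: reduce T->F. Stack=[T * ( T] ptr=8 lookahead=) remaining=[) $]
Step 19: reduce E->T. Stack=[T * ( E] ptr=8 lookahead=) remaining=[) $]
Step 20: shift ). Stack=[T * ( E )] ptr=9 lookahead=$ remaining=[$]
Step 21: reduce F->( E ). Stack=[T * F] ptr=9 lookahead=$ remaining=[$]
Step 22: reduce T->T * F. Stack=[T] ptr=9 lookahead=$ remaining=[$]
Step 23: reduce E->T. Stack=[E] ptr=9 lookahead=$ remaining=[$]
Step 24: accept. Stack=[E] ptr=9 lookahead=$ remaining=[$]

Answer: 24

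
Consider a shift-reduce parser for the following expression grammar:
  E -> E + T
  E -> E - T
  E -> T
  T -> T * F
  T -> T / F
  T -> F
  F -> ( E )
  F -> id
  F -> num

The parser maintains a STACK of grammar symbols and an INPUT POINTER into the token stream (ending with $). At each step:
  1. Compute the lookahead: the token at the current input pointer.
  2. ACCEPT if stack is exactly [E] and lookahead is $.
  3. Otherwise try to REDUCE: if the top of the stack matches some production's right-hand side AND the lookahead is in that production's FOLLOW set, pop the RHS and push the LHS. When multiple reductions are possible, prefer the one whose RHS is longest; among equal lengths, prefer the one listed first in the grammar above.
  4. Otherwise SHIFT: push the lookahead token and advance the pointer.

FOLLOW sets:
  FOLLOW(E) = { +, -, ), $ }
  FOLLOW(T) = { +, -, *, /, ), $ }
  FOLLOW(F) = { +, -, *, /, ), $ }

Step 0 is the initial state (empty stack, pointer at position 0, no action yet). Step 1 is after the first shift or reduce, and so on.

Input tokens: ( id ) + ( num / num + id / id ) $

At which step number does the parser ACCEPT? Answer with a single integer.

Answer: 33

Derivation:
Step 1: shift (. Stack=[(] ptr=1 lookahead=id remaining=[id ) + ( num / num + id / id ) $]
Step 2: shift id. Stack=[( id] ptr=2 lookahead=) remaining=[) + ( num / num + id / id ) $]
Step 3: reduce F->id. Stack=[( F] ptr=2 lookahead=) remaining=[) + ( num / num + id / id ) $]
Step 4: reduce T->F. Stack=[( T] ptr=2 lookahead=) remaining=[) + ( num / num + id / id ) $]
Step 5: reduce E->T. Stack=[( E] ptr=2 lookahead=) remaining=[) + ( num / num + id / id ) $]
Step 6: shift ). Stack=[( E )] ptr=3 lookahead=+ remaining=[+ ( num / num + id / id ) $]
Step 7: reduce F->( E ). Stack=[F] ptr=3 lookahead=+ remaining=[+ ( num / num + id / id ) $]
Step 8: reduce T->F. Stack=[T] ptr=3 lookahead=+ remaining=[+ ( num / num + id / id ) $]
Step 9: reduce E->T. Stack=[E] ptr=3 lookahead=+ remaining=[+ ( num / num + id / id ) $]
Step 10: shift +. Stack=[E +] ptr=4 lookahead=( remaining=[( num / num + id / id ) $]
Step 11: shift (. Stack=[E + (] ptr=5 lookahead=num remaining=[num / num + id / id ) $]
Step 12: shift num. Stack=[E + ( num] ptr=6 lookahead=/ remaining=[/ num + id / id ) $]
Step 13: reduce F->num. Stack=[E + ( F] ptr=6 lookahead=/ remaining=[/ num + id / id ) $]
Step 14: reduce T->F. Stack=[E + ( T] ptr=6 lookahead=/ remaining=[/ num + id / id ) $]
Step 15: shift /. Stack=[E + ( T /] ptr=7 lookahead=num remaining=[num + id / id ) $]
Step 16: shift num. Stack=[E + ( T / num] ptr=8 lookahead=+ remaining=[+ id / id ) $]
Step 17: reduce F->num. Stack=[E + ( T / F] ptr=8 lookahead=+ remaining=[+ id / id ) $]
Step 18: reduce T->T / F. Stack=[E + ( T] ptr=8 lookahead=+ remaining=[+ id / id ) $]
Step 19: reduce E->T. Stack=[E + ( E] ptr=8 lookahead=+ remaining=[+ id / id ) $]
Step 20: shift +. Stack=[E + ( E +] ptr=9 lookahead=id remaining=[id / id ) $]
Step 21: shift id. Stack=[E + ( E + id] ptr=10 lookahead=/ remaining=[/ id ) $]
Step 22: reduce F->id. Stack=[E + ( E + F] ptr=10 lookahead=/ remaining=[/ id ) $]
Step 23: reduce T->F. Stack=[E + ( E + T] ptr=10 lookahead=/ remaining=[/ id ) $]
Step 24: shift /. Stack=[E + ( E + T /] ptr=11 lookahead=id remaining=[id ) $]
Step 25: shift id. Stack=[E + ( E + T / id] ptr=12 lookahead=) remaining=[) $]
Step 26: reduce F->id. Stack=[E + ( E + T / F] ptr=12 lookahead=) remaining=[) $]
Step 27: reduce T->T / F. Stack=[E + ( E + T] ptr=12 lookahead=) remaining=[) $]
Step 28: reduce E->E + T. Stack=[E + ( E] ptr=12 lookahead=) remaining=[) $]
Step 29: shift ). Stack=[E + ( E )] ptr=13 lookahead=$ remaining=[$]
Step 30: reduce F->( E ). Stack=[E + F] ptr=13 lookahead=$ remaining=[$]
Step 31: reduce T->F. Stack=[E + T] ptr=13 lookahead=$ remaining=[$]
Step 32: reduce E->E + T. Stack=[E] ptr=13 lookahead=$ remaining=[$]
Step 33: accept. Stack=[E] ptr=13 lookahead=$ remaining=[$]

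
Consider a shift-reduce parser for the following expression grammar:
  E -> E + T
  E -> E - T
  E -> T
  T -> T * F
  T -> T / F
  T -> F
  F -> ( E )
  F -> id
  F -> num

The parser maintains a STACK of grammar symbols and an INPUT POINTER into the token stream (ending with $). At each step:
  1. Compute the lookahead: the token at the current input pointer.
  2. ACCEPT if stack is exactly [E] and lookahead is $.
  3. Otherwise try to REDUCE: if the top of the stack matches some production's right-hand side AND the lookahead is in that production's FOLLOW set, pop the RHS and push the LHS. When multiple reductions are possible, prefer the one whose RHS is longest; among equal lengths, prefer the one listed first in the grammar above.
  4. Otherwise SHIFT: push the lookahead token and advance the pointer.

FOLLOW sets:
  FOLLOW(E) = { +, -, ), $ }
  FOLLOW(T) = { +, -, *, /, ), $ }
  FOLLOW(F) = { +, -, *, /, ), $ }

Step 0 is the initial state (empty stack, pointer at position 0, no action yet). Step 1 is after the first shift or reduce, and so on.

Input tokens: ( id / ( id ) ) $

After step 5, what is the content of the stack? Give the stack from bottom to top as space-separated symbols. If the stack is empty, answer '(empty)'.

Step 1: shift (. Stack=[(] ptr=1 lookahead=id remaining=[id / ( id ) ) $]
Step 2: shift id. Stack=[( id] ptr=2 lookahead=/ remaining=[/ ( id ) ) $]
Step 3: reduce F->id. Stack=[( F] ptr=2 lookahead=/ remaining=[/ ( id ) ) $]
Step 4: reduce T->F. Stack=[( T] ptr=2 lookahead=/ remaining=[/ ( id ) ) $]
Step 5: shift /. Stack=[( T /] ptr=3 lookahead=( remaining=[( id ) ) $]

Answer: ( T /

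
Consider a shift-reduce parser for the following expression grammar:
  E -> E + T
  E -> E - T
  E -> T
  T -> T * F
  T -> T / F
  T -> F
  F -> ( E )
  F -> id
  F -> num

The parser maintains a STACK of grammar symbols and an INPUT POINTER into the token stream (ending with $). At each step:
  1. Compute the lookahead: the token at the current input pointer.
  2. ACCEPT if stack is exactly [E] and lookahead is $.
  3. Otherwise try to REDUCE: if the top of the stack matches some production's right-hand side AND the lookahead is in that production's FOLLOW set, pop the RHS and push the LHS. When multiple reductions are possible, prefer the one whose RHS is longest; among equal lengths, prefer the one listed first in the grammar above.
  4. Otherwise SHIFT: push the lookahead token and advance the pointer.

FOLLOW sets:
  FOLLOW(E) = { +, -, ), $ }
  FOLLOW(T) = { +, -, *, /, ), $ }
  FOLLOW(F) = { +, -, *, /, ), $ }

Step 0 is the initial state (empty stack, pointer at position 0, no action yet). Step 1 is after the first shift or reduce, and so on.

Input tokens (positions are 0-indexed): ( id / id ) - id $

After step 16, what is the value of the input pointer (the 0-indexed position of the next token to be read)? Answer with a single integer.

Step 1: shift (. Stack=[(] ptr=1 lookahead=id remaining=[id / id ) - id $]
Step 2: shift id. Stack=[( id] ptr=2 lookahead=/ remaining=[/ id ) - id $]
Step 3: reduce F->id. Stack=[( F] ptr=2 lookahead=/ remaining=[/ id ) - id $]
Step 4: reduce T->F. Stack=[( T] ptr=2 lookahead=/ remaining=[/ id ) - id $]
Step 5: shift /. Stack=[( T /] ptr=3 lookahead=id remaining=[id ) - id $]
Step 6: shift id. Stack=[( T / id] ptr=4 lookahead=) remaining=[) - id $]
Step 7: reduce F->id. Stack=[( T / F] ptr=4 lookahead=) remaining=[) - id $]
Step 8: reduce T->T / F. Stack=[( T] ptr=4 lookahead=) remaining=[) - id $]
Step 9: reduce E->T. Stack=[( E] ptr=4 lookahead=) remaining=[) - id $]
Step 10: shift ). Stack=[( E )] ptr=5 lookahead=- remaining=[- id $]
Step 11: reduce F->( E ). Stack=[F] ptr=5 lookahead=- remaining=[- id $]
Step 12: reduce T->F. Stack=[T] ptr=5 lookahead=- remaining=[- id $]
Step 13: reduce E->T. Stack=[E] ptr=5 lookahead=- remaining=[- id $]
Step 14: shift -. Stack=[E -] ptr=6 lookahead=id remaining=[id $]
Step 15: shift id. Stack=[E - id] ptr=7 lookahead=$ remaining=[$]
Step 16: reduce F->id. Stack=[E - F] ptr=7 lookahead=$ remaining=[$]

Answer: 7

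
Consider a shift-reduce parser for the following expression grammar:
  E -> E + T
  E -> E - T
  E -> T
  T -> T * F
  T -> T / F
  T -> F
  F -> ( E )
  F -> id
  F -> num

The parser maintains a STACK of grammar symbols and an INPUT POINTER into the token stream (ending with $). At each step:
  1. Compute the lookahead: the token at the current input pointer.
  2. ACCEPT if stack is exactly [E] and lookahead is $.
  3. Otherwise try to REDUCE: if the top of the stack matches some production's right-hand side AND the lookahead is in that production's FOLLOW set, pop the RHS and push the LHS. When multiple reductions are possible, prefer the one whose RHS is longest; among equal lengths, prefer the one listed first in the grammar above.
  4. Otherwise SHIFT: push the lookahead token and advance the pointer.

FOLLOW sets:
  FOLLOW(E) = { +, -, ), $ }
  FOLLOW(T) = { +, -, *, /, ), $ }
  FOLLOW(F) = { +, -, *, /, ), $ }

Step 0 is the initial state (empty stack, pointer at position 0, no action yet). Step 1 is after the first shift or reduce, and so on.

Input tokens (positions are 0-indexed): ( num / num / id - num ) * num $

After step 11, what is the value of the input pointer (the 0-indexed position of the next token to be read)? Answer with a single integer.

Step 1: shift (. Stack=[(] ptr=1 lookahead=num remaining=[num / num / id - num ) * num $]
Step 2: shift num. Stack=[( num] ptr=2 lookahead=/ remaining=[/ num / id - num ) * num $]
Step 3: reduce F->num. Stack=[( F] ptr=2 lookahead=/ remaining=[/ num / id - num ) * num $]
Step 4: reduce T->F. Stack=[( T] ptr=2 lookahead=/ remaining=[/ num / id - num ) * num $]
Step 5: shift /. Stack=[( T /] ptr=3 lookahead=num remaining=[num / id - num ) * num $]
Step 6: shift num. Stack=[( T / num] ptr=4 lookahead=/ remaining=[/ id - num ) * num $]
Step 7: reduce F->num. Stack=[( T / F] ptr=4 lookahead=/ remaining=[/ id - num ) * num $]
Step 8: reduce T->T / F. Stack=[( T] ptr=4 lookahead=/ remaining=[/ id - num ) * num $]
Step 9: shift /. Stack=[( T /] ptr=5 lookahead=id remaining=[id - num ) * num $]
Step 10: shift id. Stack=[( T / id] ptr=6 lookahead=- remaining=[- num ) * num $]
Step 11: reduce F->id. Stack=[( T / F] ptr=6 lookahead=- remaining=[- num ) * num $]

Answer: 6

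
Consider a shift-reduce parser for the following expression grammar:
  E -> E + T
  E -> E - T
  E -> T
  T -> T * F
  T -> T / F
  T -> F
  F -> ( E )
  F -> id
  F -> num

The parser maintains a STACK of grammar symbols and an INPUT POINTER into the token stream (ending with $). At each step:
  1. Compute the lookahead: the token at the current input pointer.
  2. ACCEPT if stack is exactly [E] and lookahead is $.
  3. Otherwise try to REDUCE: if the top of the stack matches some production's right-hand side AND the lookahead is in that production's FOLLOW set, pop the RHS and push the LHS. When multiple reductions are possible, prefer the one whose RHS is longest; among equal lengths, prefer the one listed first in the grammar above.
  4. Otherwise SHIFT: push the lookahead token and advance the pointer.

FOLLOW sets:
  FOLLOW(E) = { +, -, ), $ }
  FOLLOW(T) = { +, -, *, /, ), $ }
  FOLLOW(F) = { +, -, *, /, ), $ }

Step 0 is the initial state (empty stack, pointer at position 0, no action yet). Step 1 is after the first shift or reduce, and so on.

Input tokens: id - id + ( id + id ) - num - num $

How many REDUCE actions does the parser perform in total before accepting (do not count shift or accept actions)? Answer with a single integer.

Step 1: shift id. Stack=[id] ptr=1 lookahead=- remaining=[- id + ( id + id ) - num - num $]
Step 2: reduce F->id. Stack=[F] ptr=1 lookahead=- remaining=[- id + ( id + id ) - num - num $]
Step 3: reduce T->F. Stack=[T] ptr=1 lookahead=- remaining=[- id + ( id + id ) - num - num $]
Step 4: reduce E->T. Stack=[E] ptr=1 lookahead=- remaining=[- id + ( id + id ) - num - num $]
Step 5: shift -. Stack=[E -] ptr=2 lookahead=id remaining=[id + ( id + id ) - num - num $]
Step 6: shift id. Stack=[E - id] ptr=3 lookahead=+ remaining=[+ ( id + id ) - num - num $]
Step 7: reduce F->id. Stack=[E - F] ptr=3 lookahead=+ remaining=[+ ( id + id ) - num - num $]
Step 8: reduce T->F. Stack=[E - T] ptr=3 lookahead=+ remaining=[+ ( id + id ) - num - num $]
Step 9: reduce E->E - T. Stack=[E] ptr=3 lookahead=+ remaining=[+ ( id + id ) - num - num $]
Step 10: shift +. Stack=[E +] ptr=4 lookahead=( remaining=[( id + id ) - num - num $]
Step 11: shift (. Stack=[E + (] ptr=5 lookahead=id remaining=[id + id ) - num - num $]
Step 12: shift id. Stack=[E + ( id] ptr=6 lookahead=+ remaining=[+ id ) - num - num $]
Step 13: reduce F->id. Stack=[E + ( F] ptr=6 lookahead=+ remaining=[+ id ) - num - num $]
Step 14: reduce T->F. Stack=[E + ( T] ptr=6 lookahead=+ remaining=[+ id ) - num - num $]
Step 15: reduce E->T. Stack=[E + ( E] ptr=6 lookahead=+ remaining=[+ id ) - num - num $]
Step 16: shift +. Stack=[E + ( E +] ptr=7 lookahead=id remaining=[id ) - num - num $]
Step 17: shift id. Stack=[E + ( E + id] ptr=8 lookahead=) remaining=[) - num - num $]
Step 18: reduce F->id. Stack=[E + ( E + F] ptr=8 lookahead=) remaining=[) - num - num $]
Step 19: reduce T->F. Stack=[E + ( E + T] ptr=8 lookahead=) remaining=[) - num - num $]
Step 20: reduce E->E + T. Stack=[E + ( E] ptr=8 lookahead=) remaining=[) - num - num $]
Step 21: shift ). Stack=[E + ( E )] ptr=9 lookahead=- remaining=[- num - num $]
Step 22: reduce F->( E ). Stack=[E + F] ptr=9 lookahead=- remaining=[- num - num $]
Step 23: reduce T->F. Stack=[E + T] ptr=9 lookahead=- remaining=[- num - num $]
Step 24: reduce E->E + T. Stack=[E] ptr=9 lookahead=- remaining=[- num - num $]
Step 25: shift -. Stack=[E -] ptr=10 lookahead=num remaining=[num - num $]
Step 26: shift num. Stack=[E - num] ptr=11 lookahead=- remaining=[- num $]
Step 27: reduce F->num. Stack=[E - F] ptr=11 lookahead=- remaining=[- num $]
Step 28: reduce T->F. Stack=[E - T] ptr=11 lookahead=- remaining=[- num $]
Step 29: reduce E->E - T. Stack=[E] ptr=11 lookahead=- remaining=[- num $]
Step 30: shift -. Stack=[E -] ptr=12 lookahead=num remaining=[num $]
Step 31: shift num. Stack=[E - num] ptr=13 lookahead=$ remaining=[$]
Step 32: reduce F->num. Stack=[E - F] ptr=13 lookahead=$ remaining=[$]
Step 33: reduce T->F. Stack=[E - T] ptr=13 lookahead=$ remaining=[$]
Step 34: reduce E->E - T. Stack=[E] ptr=13 lookahead=$ remaining=[$]
Step 35: accept. Stack=[E] ptr=13 lookahead=$ remaining=[$]

Answer: 21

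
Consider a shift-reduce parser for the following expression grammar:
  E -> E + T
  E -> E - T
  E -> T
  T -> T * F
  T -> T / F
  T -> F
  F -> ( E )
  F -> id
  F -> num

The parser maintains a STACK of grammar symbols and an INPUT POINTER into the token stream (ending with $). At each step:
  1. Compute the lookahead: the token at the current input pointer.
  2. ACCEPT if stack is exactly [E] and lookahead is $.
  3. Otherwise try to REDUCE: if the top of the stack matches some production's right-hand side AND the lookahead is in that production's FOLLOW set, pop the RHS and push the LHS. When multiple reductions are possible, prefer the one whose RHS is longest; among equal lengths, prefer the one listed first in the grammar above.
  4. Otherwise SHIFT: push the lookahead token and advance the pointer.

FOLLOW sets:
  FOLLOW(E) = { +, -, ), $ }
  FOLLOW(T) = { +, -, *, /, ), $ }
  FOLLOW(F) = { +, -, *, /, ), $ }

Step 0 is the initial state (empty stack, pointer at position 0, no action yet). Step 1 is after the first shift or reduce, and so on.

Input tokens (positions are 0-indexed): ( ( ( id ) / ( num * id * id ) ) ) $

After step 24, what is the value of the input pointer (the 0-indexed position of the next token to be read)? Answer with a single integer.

Answer: 12

Derivation:
Step 1: shift (. Stack=[(] ptr=1 lookahead=( remaining=[( ( id ) / ( num * id * id ) ) ) $]
Step 2: shift (. Stack=[( (] ptr=2 lookahead=( remaining=[( id ) / ( num * id * id ) ) ) $]
Step 3: shift (. Stack=[( ( (] ptr=3 lookahead=id remaining=[id ) / ( num * id * id ) ) ) $]
Step 4: shift id. Stack=[( ( ( id] ptr=4 lookahead=) remaining=[) / ( num * id * id ) ) ) $]
Step 5: reduce F->id. Stack=[( ( ( F] ptr=4 lookahead=) remaining=[) / ( num * id * id ) ) ) $]
Step 6: reduce T->F. Stack=[( ( ( T] ptr=4 lookahead=) remaining=[) / ( num * id * id ) ) ) $]
Step 7: reduce E->T. Stack=[( ( ( E] ptr=4 lookahead=) remaining=[) / ( num * id * id ) ) ) $]
Step 8: shift ). Stack=[( ( ( E )] ptr=5 lookahead=/ remaining=[/ ( num * id * id ) ) ) $]
Step 9: reduce F->( E ). Stack=[( ( F] ptr=5 lookahead=/ remaining=[/ ( num * id * id ) ) ) $]
Step 10: reduce T->F. Stack=[( ( T] ptr=5 lookahead=/ remaining=[/ ( num * id * id ) ) ) $]
Step 11: shift /. Stack=[( ( T /] ptr=6 lookahead=( remaining=[( num * id * id ) ) ) $]
Step 12: shift (. Stack=[( ( T / (] ptr=7 lookahead=num remaining=[num * id * id ) ) ) $]
Step 13: shift num. Stack=[( ( T / ( num] ptr=8 lookahead=* remaining=[* id * id ) ) ) $]
Step 14: reduce F->num. Stack=[( ( T / ( F] ptr=8 lookahead=* remaining=[* id * id ) ) ) $]
Step 15: reduce T->F. Stack=[( ( T / ( T] ptr=8 lookahead=* remaining=[* id * id ) ) ) $]
Step 16: shift *. Stack=[( ( T / ( T *] ptr=9 lookahead=id remaining=[id * id ) ) ) $]
Step 17: shift id. Stack=[( ( T / ( T * id] ptr=10 lookahead=* remaining=[* id ) ) ) $]
Step 18: reduce F->id. Stack=[( ( T / ( T * F] ptr=10 lookahead=* remaining=[* id ) ) ) $]
Step 19: reduce T->T * F. Stack=[( ( T / ( T] ptr=10 lookahead=* remaining=[* id ) ) ) $]
Step 20: shift *. Stack=[( ( T / ( T *] ptr=11 lookahead=id remaining=[id ) ) ) $]
Step 21: shift id. Stack=[( ( T / ( T * id] ptr=12 lookahead=) remaining=[) ) ) $]
Step 22: reduce F->id. Stack=[( ( T / ( T * F] ptr=12 lookahead=) remaining=[) ) ) $]
Step 23: reduce T->T * F. Stack=[( ( T / ( T] ptr=12 lookahead=) remaining=[) ) ) $]
Step 24: reduce E->T. Stack=[( ( T / ( E] ptr=12 lookahead=) remaining=[) ) ) $]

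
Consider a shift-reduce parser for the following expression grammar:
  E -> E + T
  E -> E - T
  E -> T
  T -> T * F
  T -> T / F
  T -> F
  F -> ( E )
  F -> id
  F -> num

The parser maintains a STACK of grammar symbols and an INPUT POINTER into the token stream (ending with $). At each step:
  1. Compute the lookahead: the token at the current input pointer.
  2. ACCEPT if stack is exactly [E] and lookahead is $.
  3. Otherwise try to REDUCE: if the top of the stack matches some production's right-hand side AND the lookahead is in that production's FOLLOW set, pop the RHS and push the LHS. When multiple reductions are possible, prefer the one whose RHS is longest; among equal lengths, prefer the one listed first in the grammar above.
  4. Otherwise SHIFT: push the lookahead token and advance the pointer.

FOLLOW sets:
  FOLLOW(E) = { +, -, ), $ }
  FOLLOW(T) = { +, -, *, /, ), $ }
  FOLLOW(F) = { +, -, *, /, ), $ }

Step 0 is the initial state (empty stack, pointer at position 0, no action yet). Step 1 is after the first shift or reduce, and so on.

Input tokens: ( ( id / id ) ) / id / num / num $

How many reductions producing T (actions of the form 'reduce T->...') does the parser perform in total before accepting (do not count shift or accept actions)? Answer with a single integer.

Answer: 7

Derivation:
Step 1: shift (. Stack=[(] ptr=1 lookahead=( remaining=[( id / id ) ) / id / num / num $]
Step 2: shift (. Stack=[( (] ptr=2 lookahead=id remaining=[id / id ) ) / id / num / num $]
Step 3: shift id. Stack=[( ( id] ptr=3 lookahead=/ remaining=[/ id ) ) / id / num / num $]
Step 4: reduce F->id. Stack=[( ( F] ptr=3 lookahead=/ remaining=[/ id ) ) / id / num / num $]
Step 5: reduce T->F. Stack=[( ( T] ptr=3 lookahead=/ remaining=[/ id ) ) / id / num / num $]
Step 6: shift /. Stack=[( ( T /] ptr=4 lookahead=id remaining=[id ) ) / id / num / num $]
Step 7: shift id. Stack=[( ( T / id] ptr=5 lookahead=) remaining=[) ) / id / num / num $]
Step 8: reduce F->id. Stack=[( ( T / F] ptr=5 lookahead=) remaining=[) ) / id / num / num $]
Step 9: reduce T->T / F. Stack=[( ( T] ptr=5 lookahead=) remaining=[) ) / id / num / num $]
Step 10: reduce E->T. Stack=[( ( E] ptr=5 lookahead=) remaining=[) ) / id / num / num $]
Step 11: shift ). Stack=[( ( E )] ptr=6 lookahead=) remaining=[) / id / num / num $]
Step 12: reduce F->( E ). Stack=[( F] ptr=6 lookahead=) remaining=[) / id / num / num $]
Step 13: reduce T->F. Stack=[( T] ptr=6 lookahead=) remaining=[) / id / num / num $]
Step 14: reduce E->T. Stack=[( E] ptr=6 lookahead=) remaining=[) / id / num / num $]
Step 15: shift ). Stack=[( E )] ptr=7 lookahead=/ remaining=[/ id / num / num $]
Step 16: reduce F->( E ). Stack=[F] ptr=7 lookahead=/ remaining=[/ id / num / num $]
Step 17: reduce T->F. Stack=[T] ptr=7 lookahead=/ remaining=[/ id / num / num $]
Step 18: shift /. Stack=[T /] ptr=8 lookahead=id remaining=[id / num / num $]
Step 19: shift id. Stack=[T / id] ptr=9 lookahead=/ remaining=[/ num / num $]
Step 20: reduce F->id. Stack=[T / F] ptr=9 lookahead=/ remaining=[/ num / num $]
Step 21: reduce T->T / F. Stack=[T] ptr=9 lookahead=/ remaining=[/ num / num $]
Step 22: shift /. Stack=[T /] ptr=10 lookahead=num remaining=[num / num $]
Step 23: shift num. Stack=[T / num] ptr=11 lookahead=/ remaining=[/ num $]
Step 24: reduce F->num. Stack=[T / F] ptr=11 lookahead=/ remaining=[/ num $]
Step 25: reduce T->T / F. Stack=[T] ptr=11 lookahead=/ remaining=[/ num $]
Step 26: shift /. Stack=[T /] ptr=12 lookahead=num remaining=[num $]
Step 27: shift num. Stack=[T / num] ptr=13 lookahead=$ remaining=[$]
Step 28: reduce F->num. Stack=[T / F] ptr=13 lookahead=$ remaining=[$]
Step 29: reduce T->T / F. Stack=[T] ptr=13 lookahead=$ remaining=[$]
Step 30: reduce E->T. Stack=[E] ptr=13 lookahead=$ remaining=[$]
Step 31: accept. Stack=[E] ptr=13 lookahead=$ remaining=[$]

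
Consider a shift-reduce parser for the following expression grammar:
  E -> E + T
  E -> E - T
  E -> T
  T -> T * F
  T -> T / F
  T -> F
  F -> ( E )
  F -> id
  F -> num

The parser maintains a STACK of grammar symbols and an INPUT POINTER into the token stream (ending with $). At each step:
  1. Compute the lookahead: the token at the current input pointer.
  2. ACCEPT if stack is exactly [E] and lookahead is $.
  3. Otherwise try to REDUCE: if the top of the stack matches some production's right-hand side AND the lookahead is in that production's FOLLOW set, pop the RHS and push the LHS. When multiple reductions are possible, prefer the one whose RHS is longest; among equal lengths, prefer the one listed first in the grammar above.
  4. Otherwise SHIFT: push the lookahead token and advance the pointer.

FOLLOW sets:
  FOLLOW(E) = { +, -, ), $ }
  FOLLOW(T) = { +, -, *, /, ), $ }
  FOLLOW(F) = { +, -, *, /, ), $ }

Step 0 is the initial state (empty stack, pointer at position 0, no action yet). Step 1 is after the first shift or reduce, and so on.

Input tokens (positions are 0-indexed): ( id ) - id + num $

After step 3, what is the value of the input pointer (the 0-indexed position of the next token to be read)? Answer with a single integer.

Step 1: shift (. Stack=[(] ptr=1 lookahead=id remaining=[id ) - id + num $]
Step 2: shift id. Stack=[( id] ptr=2 lookahead=) remaining=[) - id + num $]
Step 3: reduce F->id. Stack=[( F] ptr=2 lookahead=) remaining=[) - id + num $]

Answer: 2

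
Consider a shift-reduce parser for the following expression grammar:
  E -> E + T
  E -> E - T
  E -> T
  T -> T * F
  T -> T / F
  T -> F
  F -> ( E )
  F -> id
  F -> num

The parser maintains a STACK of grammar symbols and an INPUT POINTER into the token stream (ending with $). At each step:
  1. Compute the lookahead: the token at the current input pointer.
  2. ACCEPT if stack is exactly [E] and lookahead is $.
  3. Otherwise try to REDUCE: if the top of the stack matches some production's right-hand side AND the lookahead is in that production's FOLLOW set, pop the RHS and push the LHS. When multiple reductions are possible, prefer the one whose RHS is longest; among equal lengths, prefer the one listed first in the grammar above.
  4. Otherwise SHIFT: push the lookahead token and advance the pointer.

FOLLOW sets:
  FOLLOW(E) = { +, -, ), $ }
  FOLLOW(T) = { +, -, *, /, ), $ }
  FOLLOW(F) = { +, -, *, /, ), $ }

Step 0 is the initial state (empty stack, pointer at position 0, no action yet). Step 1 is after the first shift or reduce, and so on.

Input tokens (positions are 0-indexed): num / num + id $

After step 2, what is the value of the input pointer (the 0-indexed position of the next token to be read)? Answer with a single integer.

Answer: 1

Derivation:
Step 1: shift num. Stack=[num] ptr=1 lookahead=/ remaining=[/ num + id $]
Step 2: reduce F->num. Stack=[F] ptr=1 lookahead=/ remaining=[/ num + id $]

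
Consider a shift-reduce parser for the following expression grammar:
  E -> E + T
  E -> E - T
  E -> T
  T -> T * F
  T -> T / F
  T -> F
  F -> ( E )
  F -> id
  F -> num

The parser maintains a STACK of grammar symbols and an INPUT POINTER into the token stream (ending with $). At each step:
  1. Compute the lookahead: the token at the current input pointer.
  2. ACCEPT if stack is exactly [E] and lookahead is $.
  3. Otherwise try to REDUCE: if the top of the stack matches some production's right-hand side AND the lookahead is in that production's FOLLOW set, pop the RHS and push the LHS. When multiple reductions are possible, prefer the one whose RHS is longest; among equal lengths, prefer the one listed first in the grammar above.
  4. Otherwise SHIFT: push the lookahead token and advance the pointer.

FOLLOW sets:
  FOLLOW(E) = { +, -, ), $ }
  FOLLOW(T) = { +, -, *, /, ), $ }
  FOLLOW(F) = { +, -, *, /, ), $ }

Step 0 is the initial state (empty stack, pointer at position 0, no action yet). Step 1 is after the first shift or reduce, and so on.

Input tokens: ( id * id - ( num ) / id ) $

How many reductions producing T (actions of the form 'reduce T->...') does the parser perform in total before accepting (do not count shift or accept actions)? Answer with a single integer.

Step 1: shift (. Stack=[(] ptr=1 lookahead=id remaining=[id * id - ( num ) / id ) $]
Step 2: shift id. Stack=[( id] ptr=2 lookahead=* remaining=[* id - ( num ) / id ) $]
Step 3: reduce F->id. Stack=[( F] ptr=2 lookahead=* remaining=[* id - ( num ) / id ) $]
Step 4: reduce T->F. Stack=[( T] ptr=2 lookahead=* remaining=[* id - ( num ) / id ) $]
Step 5: shift *. Stack=[( T *] ptr=3 lookahead=id remaining=[id - ( num ) / id ) $]
Step 6: shift id. Stack=[( T * id] ptr=4 lookahead=- remaining=[- ( num ) / id ) $]
Step 7: reduce F->id. Stack=[( T * F] ptr=4 lookahead=- remaining=[- ( num ) / id ) $]
Step 8: reduce T->T * F. Stack=[( T] ptr=4 lookahead=- remaining=[- ( num ) / id ) $]
Step 9: reduce E->T. Stack=[( E] ptr=4 lookahead=- remaining=[- ( num ) / id ) $]
Step 10: shift -. Stack=[( E -] ptr=5 lookahead=( remaining=[( num ) / id ) $]
Step 11: shift (. Stack=[( E - (] ptr=6 lookahead=num remaining=[num ) / id ) $]
Step 12: shift num. Stack=[( E - ( num] ptr=7 lookahead=) remaining=[) / id ) $]
Step 13: reduce F->num. Stack=[( E - ( F] ptr=7 lookahead=) remaining=[) / id ) $]
Step 14: reduce T->F. Stack=[( E - ( T] ptr=7 lookahead=) remaining=[) / id ) $]
Step 15: reduce E->T. Stack=[( E - ( E] ptr=7 lookahead=) remaining=[) / id ) $]
Step 16: shift ). Stack=[( E - ( E )] ptr=8 lookahead=/ remaining=[/ id ) $]
Step 17: reduce F->( E ). Stack=[( E - F] ptr=8 lookahead=/ remaining=[/ id ) $]
Step 18: reduce T->F. Stack=[( E - T] ptr=8 lookahead=/ remaining=[/ id ) $]
Step 19: shift /. Stack=[( E - T /] ptr=9 lookahead=id remaining=[id ) $]
Step 20: shift id. Stack=[( E - T / id] ptr=10 lookahead=) remaining=[) $]
Step 21: reduce F->id. Stack=[( E - T / F] ptr=10 lookahead=) remaining=[) $]
Step 22: reduce T->T / F. Stack=[( E - T] ptr=10 lookahead=) remaining=[) $]
Step 23: reduce E->E - T. Stack=[( E] ptr=10 lookahead=) remaining=[) $]
Step 24: shift ). Stack=[( E )] ptr=11 lookahead=$ remaining=[$]
Step 25: reduce F->( E ). Stack=[F] ptr=11 lookahead=$ remaining=[$]
Step 26: reduce T->F. Stack=[T] ptr=11 lookahead=$ remaining=[$]
Step 27: reduce E->T. Stack=[E] ptr=11 lookahead=$ remaining=[$]
Step 28: accept. Stack=[E] ptr=11 lookahead=$ remaining=[$]

Answer: 6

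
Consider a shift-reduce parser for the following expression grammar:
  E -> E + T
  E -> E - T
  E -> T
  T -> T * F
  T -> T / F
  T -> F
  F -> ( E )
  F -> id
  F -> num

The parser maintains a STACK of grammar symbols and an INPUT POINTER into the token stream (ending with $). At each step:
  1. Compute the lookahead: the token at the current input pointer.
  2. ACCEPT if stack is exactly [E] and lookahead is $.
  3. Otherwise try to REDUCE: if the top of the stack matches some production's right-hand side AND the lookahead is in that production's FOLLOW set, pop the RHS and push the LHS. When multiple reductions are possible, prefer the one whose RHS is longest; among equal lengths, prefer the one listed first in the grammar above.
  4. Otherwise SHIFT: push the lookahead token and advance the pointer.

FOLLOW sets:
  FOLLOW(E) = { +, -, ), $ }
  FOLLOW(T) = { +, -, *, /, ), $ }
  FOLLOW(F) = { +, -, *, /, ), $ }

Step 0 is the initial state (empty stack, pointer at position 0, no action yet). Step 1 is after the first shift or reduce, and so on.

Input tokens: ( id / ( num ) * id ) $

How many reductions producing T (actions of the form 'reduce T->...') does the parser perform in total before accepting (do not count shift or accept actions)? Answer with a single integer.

Step 1: shift (. Stack=[(] ptr=1 lookahead=id remaining=[id / ( num ) * id ) $]
Step 2: shift id. Stack=[( id] ptr=2 lookahead=/ remaining=[/ ( num ) * id ) $]
Step 3: reduce F->id. Stack=[( F] ptr=2 lookahead=/ remaining=[/ ( num ) * id ) $]
Step 4: reduce T->F. Stack=[( T] ptr=2 lookahead=/ remaining=[/ ( num ) * id ) $]
Step 5: shift /. Stack=[( T /] ptr=3 lookahead=( remaining=[( num ) * id ) $]
Step 6: shift (. Stack=[( T / (] ptr=4 lookahead=num remaining=[num ) * id ) $]
Step 7: shift num. Stack=[( T / ( num] ptr=5 lookahead=) remaining=[) * id ) $]
Step 8: reduce F->num. Stack=[( T / ( F] ptr=5 lookahead=) remaining=[) * id ) $]
Step 9: reduce T->F. Stack=[( T / ( T] ptr=5 lookahead=) remaining=[) * id ) $]
Step 10: reduce E->T. Stack=[( T / ( E] ptr=5 lookahead=) remaining=[) * id ) $]
Step 11: shift ). Stack=[( T / ( E )] ptr=6 lookahead=* remaining=[* id ) $]
Step 12: reduce F->( E ). Stack=[( T / F] ptr=6 lookahead=* remaining=[* id ) $]
Step 13: reduce T->T / F. Stack=[( T] ptr=6 lookahead=* remaining=[* id ) $]
Step 14: shift *. Stack=[( T *] ptr=7 lookahead=id remaining=[id ) $]
Step 15: shift id. Stack=[( T * id] ptr=8 lookahead=) remaining=[) $]
Step 16: reduce F->id. Stack=[( T * F] ptr=8 lookahead=) remaining=[) $]
Step 17: reduce T->T * F. Stack=[( T] ptr=8 lookahead=) remaining=[) $]
Step 18: reduce E->T. Stack=[( E] ptr=8 lookahead=) remaining=[) $]
Step 19: shift ). Stack=[( E )] ptr=9 lookahead=$ remaining=[$]
Step 20: reduce F->( E ). Stack=[F] ptr=9 lookahead=$ remaining=[$]
Step 21: reduce T->F. Stack=[T] ptr=9 lookahead=$ remaining=[$]
Step 22: reduce E->T. Stack=[E] ptr=9 lookahead=$ remaining=[$]
Step 23: accept. Stack=[E] ptr=9 lookahead=$ remaining=[$]

Answer: 5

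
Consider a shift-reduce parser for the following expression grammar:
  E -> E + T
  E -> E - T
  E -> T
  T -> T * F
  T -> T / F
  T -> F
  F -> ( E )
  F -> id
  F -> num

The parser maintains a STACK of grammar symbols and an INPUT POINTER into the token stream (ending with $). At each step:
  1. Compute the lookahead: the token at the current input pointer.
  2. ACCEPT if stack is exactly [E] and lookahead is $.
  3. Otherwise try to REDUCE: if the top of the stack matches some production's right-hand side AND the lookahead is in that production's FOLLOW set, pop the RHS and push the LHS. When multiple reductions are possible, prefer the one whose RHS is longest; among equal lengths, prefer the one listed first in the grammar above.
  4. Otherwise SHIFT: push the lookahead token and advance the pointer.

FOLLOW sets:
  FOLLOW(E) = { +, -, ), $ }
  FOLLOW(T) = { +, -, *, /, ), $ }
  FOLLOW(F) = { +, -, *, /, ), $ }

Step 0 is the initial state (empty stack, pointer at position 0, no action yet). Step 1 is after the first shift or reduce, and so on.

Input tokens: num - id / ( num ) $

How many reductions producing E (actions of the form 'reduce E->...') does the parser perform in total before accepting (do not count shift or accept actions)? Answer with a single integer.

Answer: 3

Derivation:
Step 1: shift num. Stack=[num] ptr=1 lookahead=- remaining=[- id / ( num ) $]
Step 2: reduce F->num. Stack=[F] ptr=1 lookahead=- remaining=[- id / ( num ) $]
Step 3: reduce T->F. Stack=[T] ptr=1 lookahead=- remaining=[- id / ( num ) $]
Step 4: reduce E->T. Stack=[E] ptr=1 lookahead=- remaining=[- id / ( num ) $]
Step 5: shift -. Stack=[E -] ptr=2 lookahead=id remaining=[id / ( num ) $]
Step 6: shift id. Stack=[E - id] ptr=3 lookahead=/ remaining=[/ ( num ) $]
Step 7: reduce F->id. Stack=[E - F] ptr=3 lookahead=/ remaining=[/ ( num ) $]
Step 8: reduce T->F. Stack=[E - T] ptr=3 lookahead=/ remaining=[/ ( num ) $]
Step 9: shift /. Stack=[E - T /] ptr=4 lookahead=( remaining=[( num ) $]
Step 10: shift (. Stack=[E - T / (] ptr=5 lookahead=num remaining=[num ) $]
Step 11: shift num. Stack=[E - T / ( num] ptr=6 lookahead=) remaining=[) $]
Step 12: reduce F->num. Stack=[E - T / ( F] ptr=6 lookahead=) remaining=[) $]
Step 13: reduce T->F. Stack=[E - T / ( T] ptr=6 lookahead=) remaining=[) $]
Step 14: reduce E->T. Stack=[E - T / ( E] ptr=6 lookahead=) remaining=[) $]
Step 15: shift ). Stack=[E - T / ( E )] ptr=7 lookahead=$ remaining=[$]
Step 16: reduce F->( E ). Stack=[E - T / F] ptr=7 lookahead=$ remaining=[$]
Step 17: reduce T->T / F. Stack=[E - T] ptr=7 lookahead=$ remaining=[$]
Step 18: reduce E->E - T. Stack=[E] ptr=7 lookahead=$ remaining=[$]
Step 19: accept. Stack=[E] ptr=7 lookahead=$ remaining=[$]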